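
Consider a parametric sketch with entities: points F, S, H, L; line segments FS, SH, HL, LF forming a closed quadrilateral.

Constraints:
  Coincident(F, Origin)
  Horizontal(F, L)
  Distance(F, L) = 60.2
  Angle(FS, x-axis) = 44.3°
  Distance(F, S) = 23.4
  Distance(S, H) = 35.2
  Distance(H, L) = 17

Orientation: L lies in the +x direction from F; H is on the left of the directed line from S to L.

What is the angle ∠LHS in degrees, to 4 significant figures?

121.6°

Checks: F.y = 0.00, L.y = 0.00 ✓; |SH| = 35.20 ✓; |HL| = 17.00 ✓.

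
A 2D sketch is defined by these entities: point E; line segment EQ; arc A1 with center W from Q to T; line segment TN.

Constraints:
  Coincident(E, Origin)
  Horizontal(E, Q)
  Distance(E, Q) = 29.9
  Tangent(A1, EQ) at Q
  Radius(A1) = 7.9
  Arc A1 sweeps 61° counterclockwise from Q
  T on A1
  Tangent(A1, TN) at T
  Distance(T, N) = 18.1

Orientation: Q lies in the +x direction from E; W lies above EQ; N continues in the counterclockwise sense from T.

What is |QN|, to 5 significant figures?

25.339

E is at the origin; EQ is horizontal with |EQ| = 29.9 and Q on the +x side, so Q = (29.900, 0.0000). Since A1 is tangent to EQ there, WQ ⟂ EQ, so W = Q + (0, 7.9) = (29.900, 7.9000). On A1, Q sits at bearing -90° from W; a 61° counterclockwise sweep puts T at bearing -29°, so T = W + 7.9·(cos -29°, sin -29°) = (36.809, 4.0700). The tangent condition forces WT to be normal to TN, so TN runs along (−sin -29°, cos -29°); with |TN| = 18.1, N = (45.585, 19.901). Then |QN| = |N − Q| = 25.339.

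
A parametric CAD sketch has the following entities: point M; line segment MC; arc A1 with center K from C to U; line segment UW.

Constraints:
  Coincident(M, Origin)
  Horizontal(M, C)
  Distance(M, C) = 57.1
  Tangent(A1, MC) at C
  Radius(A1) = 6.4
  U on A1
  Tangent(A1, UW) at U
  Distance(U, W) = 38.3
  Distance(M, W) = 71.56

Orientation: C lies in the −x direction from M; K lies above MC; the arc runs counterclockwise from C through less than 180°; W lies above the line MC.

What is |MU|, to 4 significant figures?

51.26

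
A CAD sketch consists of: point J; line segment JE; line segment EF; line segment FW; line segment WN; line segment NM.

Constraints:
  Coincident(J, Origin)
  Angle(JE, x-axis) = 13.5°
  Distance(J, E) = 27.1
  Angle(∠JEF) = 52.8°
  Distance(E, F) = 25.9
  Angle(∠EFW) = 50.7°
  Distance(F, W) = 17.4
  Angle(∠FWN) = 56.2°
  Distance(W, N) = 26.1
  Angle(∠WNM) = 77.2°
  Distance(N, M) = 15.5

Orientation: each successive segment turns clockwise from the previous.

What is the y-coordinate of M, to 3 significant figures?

-19.6

J is at the origin; JE runs at 13.5° with length 27.1, so E = (26.4, 6.33). ∠JEF = 52.8° gives EF at -114° from the x-axis; with |EF| = 25.9, F = (15.9, -17.4). ∠EFW = 50.7° gives FW at 117° from the x-axis; with |FW| = 17.4, W = (8.04, -1.89). ∠FWN = 56.2° gives WN at -6.80° from the x-axis; with |WN| = 26.1, N = (34.0, -4.98). ∠WNM = 77.2° gives NM at -110° from the x-axis; with |NM| = 15.5, M = (28.8, -19.6). So M.y = -19.6.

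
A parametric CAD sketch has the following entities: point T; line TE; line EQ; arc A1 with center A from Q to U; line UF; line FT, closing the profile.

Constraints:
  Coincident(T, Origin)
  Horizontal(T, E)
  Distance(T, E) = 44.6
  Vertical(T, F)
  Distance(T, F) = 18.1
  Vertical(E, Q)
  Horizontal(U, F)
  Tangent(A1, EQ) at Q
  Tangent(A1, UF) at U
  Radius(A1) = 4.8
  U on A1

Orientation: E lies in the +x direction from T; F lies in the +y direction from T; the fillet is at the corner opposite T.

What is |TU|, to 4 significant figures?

43.72

T is at the origin; T and E share the same y with |TE| = 44.6 and E on the +x side, so E = (44.60, 0.000). TF is vertical with |TF| = 18.1 and F on the +y side, so F = (0.000, 18.10). The virtual corner opposite T is at (44.60, 18.10). Since A1 is tangent to EQ there, AQ ⟂ EQ and A1 meets UF tangentially, so AU is at right angles to UF, with radius 4.8, so the center A sits 4.8 in from both sides at A = (39.80, 13.30). That places the tangent points at Q = (44.60, 13.30) on EQ and U = (39.80, 18.10) on UF. Then |TU| = |U − T| = 43.72.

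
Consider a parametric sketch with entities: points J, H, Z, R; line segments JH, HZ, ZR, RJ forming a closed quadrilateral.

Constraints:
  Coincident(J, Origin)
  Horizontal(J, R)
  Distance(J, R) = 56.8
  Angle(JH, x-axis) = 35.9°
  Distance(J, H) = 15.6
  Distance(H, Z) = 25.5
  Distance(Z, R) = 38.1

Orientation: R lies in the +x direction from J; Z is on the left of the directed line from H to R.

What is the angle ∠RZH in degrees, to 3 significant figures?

88.0°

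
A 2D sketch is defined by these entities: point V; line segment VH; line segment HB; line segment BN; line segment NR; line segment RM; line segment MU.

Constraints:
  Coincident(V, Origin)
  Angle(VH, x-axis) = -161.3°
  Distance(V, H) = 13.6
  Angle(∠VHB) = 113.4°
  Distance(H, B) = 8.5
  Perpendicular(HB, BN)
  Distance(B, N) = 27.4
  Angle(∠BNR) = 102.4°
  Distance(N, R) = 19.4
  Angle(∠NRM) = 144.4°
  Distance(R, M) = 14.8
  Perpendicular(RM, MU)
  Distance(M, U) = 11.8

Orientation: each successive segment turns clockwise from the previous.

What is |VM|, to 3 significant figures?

22.9

V is at the origin; VH runs at -161.3° with length 13.6, so H = (-12.9, -4.36). ∠VHB = 113.4° gives HB at 132° from the x-axis; with |HB| = 8.5, B = (-18.6, 1.95). HB ⟂ BN, so BN runs at 42.1°; with |BN| = 27.4, N = (1.75, 20.3). ∠BNR = 102.4° gives NR at -35.5° from the x-axis; with |NR| = 19.4, R = (17.5, 9.05). ∠NRM = 144.4° gives RM at -71.1° from the x-axis; with |RM| = 14.8, M = (22.3, -4.95). Then |VM| = |M − V| = 22.9.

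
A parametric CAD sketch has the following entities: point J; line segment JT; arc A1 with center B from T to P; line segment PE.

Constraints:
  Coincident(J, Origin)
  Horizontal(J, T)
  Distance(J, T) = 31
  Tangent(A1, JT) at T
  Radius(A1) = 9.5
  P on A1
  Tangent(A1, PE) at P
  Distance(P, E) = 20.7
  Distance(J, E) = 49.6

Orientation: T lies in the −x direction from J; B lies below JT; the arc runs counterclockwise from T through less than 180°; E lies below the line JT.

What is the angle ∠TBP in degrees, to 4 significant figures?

94.63°

Checks: |BP| = 9.500 ✓; ∠(BP, PE) = 90.00° ✓; |PE| = 20.70 ✓; |JE| = 49.60 ✓.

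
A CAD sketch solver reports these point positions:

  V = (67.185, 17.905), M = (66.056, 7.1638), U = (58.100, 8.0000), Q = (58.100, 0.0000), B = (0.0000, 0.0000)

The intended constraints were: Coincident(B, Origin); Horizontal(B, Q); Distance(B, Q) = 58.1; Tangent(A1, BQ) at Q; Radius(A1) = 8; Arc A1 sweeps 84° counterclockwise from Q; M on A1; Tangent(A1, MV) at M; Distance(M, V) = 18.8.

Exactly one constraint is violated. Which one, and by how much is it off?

Distance(M, V) = 18.8 — off by 8.00.

B = (0.00, 0.00) ✓; B.y = 0.00, Q.y = 0.00 ✓; |BQ| = 58.10 ✓; ∠(UQ, QB) = 90.00° ✓; |UQ| = 8.000 ✓; bearing(U→M) − bearing(U→Q) = 84.00° ✓; |UM| = 8.000 ✓; ∠(UM, MV) = 90.00° ✓; |MV| = 10.80 ✗.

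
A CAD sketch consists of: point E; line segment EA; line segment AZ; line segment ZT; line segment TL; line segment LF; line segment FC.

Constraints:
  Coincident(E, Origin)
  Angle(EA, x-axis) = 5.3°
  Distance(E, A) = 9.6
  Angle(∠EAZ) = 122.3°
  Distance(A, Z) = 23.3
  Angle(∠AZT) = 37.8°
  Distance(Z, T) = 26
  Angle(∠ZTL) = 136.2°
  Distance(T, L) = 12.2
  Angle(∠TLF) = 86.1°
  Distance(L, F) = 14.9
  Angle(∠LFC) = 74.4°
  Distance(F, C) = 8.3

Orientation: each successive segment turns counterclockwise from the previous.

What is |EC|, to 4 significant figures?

7.382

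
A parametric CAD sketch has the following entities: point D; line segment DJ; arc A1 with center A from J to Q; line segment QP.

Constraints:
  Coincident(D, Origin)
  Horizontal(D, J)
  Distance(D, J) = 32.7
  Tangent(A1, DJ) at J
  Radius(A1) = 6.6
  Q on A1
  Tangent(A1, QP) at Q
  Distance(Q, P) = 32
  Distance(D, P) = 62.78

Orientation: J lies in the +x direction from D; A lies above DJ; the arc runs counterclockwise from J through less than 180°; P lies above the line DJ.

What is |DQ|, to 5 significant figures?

38.503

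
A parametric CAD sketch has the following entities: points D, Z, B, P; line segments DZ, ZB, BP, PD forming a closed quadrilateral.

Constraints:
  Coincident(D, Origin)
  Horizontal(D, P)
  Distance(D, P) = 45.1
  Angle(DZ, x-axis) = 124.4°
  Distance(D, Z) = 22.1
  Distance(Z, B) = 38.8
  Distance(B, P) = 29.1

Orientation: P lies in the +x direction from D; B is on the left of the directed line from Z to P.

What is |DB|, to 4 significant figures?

34.19

D is at the origin; D and P share the same y with |DP| = 45.1 and P in +x, so P = (45.1, 0). DZ runs at 124.4° with |DZ| = 22.1, so Z = (-12.49, 18.24). B is determined by |ZB| = 38.8 and |BP| = 29.1 together: it lies at the intersection of circle(Z, 38.8) and circle(P, 29.1). With |ZP| = 60.40, the foot of the radical line on ZP is 35.65 from Z and the perpendicular offset is √(38.8² − 35.65²) = 15.30. Taking the left-of-ZP solution: B = (26.12, 22.06).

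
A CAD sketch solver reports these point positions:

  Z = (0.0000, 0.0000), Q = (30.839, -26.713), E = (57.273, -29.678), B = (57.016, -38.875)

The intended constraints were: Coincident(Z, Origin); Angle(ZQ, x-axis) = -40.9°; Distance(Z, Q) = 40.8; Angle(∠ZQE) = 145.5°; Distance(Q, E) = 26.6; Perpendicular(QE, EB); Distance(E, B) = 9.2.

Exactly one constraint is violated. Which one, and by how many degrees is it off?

Perpendicular(QE, EB) — off by 4.80°.

Z = (0.00, 0.00) ✓; ZQ at -40.90° ✓; |ZQ| = 40.80 ✓; ∠ZQE = 145.5° ✓; |QE| = 26.60 ✓; ∠(QE, EB) = 85.20° ✗; |EB| = 9.201 ✓.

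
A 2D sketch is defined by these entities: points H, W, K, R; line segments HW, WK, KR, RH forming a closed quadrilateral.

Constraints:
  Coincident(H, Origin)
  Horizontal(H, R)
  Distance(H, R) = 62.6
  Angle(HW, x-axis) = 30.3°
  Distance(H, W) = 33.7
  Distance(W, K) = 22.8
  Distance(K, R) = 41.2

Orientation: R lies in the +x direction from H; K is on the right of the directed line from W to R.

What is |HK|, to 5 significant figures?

22.124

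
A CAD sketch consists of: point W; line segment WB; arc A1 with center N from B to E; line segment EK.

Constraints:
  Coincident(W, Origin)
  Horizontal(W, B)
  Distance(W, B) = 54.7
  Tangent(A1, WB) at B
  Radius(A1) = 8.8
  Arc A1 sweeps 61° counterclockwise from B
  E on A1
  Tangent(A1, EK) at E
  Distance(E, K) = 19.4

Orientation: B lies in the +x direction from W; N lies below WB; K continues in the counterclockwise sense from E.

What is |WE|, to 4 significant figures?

47.22

Tangency of A1 to WB means the radius NB is perpendicular to WB, so N = B + (0, -8.8) = (54.70, -8.800). On A1, B sits at bearing 90° from N; a 61° counterclockwise sweep puts E at bearing 151°, so E = N + 8.8·(cos 151°, sin 151°) = (47.00, -4.534). Then |WE| = |E − W| = 47.22.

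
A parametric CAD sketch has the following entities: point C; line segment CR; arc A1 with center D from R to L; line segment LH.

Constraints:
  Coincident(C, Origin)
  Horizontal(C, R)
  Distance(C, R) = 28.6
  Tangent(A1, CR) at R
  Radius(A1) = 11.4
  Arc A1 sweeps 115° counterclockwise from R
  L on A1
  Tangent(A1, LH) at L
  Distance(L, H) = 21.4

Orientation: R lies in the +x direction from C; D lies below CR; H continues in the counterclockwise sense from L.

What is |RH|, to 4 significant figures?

35.64

C is at the origin; C and R share the same y with |CR| = 28.6 and R on the +x side, so R = (28.60, 0.000). Tangency of A1 to CR means the radius DR is perpendicular to CR, so D = R + (0, -11.4) = (28.60, -11.40). On A1, R sits at bearing 90° from D; a 115° counterclockwise sweep puts L at bearing 205°, so L = D + 11.4·(cos 205°, sin 205°) = (18.27, -16.22). Since A1 is tangent to LH there, DL ⟂ LH, so LH runs along (−sin 205°, cos 205°); with |LH| = 21.4, H = (27.31, -35.61). Then |RH| = |H − R| = 35.64.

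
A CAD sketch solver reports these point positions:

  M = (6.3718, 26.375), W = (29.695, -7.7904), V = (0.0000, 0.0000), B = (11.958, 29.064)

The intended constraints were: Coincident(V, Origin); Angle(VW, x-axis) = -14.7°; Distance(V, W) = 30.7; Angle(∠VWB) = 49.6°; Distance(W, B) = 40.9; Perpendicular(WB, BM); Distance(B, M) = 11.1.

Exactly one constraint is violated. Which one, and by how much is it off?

Distance(B, M) = 11.1 — off by 4.90.

V = (0.00, 0.00) ✓; VW at -14.70° ✓; |VW| = 30.70 ✓; ∠VWB = 49.60° ✓; |WB| = 40.90 ✓; ∠(WB, BM) = 90.00° ✓; |BM| = 6.200 ✗.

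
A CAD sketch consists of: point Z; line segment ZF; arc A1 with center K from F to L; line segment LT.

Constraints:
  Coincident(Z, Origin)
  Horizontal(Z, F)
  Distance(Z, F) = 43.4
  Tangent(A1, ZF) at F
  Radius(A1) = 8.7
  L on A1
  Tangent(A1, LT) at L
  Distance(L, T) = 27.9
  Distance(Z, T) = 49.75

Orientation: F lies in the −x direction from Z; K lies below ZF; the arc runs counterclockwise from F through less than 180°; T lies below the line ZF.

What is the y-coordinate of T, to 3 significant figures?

-36.4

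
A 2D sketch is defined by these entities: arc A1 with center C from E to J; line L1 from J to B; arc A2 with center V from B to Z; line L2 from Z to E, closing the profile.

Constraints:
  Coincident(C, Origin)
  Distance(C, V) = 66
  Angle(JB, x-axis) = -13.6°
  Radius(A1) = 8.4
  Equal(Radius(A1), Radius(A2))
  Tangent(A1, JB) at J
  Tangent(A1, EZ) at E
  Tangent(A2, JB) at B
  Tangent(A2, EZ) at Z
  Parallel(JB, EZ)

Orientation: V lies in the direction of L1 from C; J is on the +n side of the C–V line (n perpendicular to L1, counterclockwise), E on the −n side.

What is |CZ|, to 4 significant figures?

66.53

The slot axis is L1's direction at -13.6°, so u = (cos -13.6°, sin -13.6°) = (0.9720, -0.2351) and n = (−sin -13.6°, cos -13.6°) = (0.2351, 0.9720). C is at the origin and V lies 66.0 along u from C, so V = 66.0·u = (64.15, -15.52). Tangency of A1 to both parallel lines with radius 8.4 puts J and E at C ± 8.4·n: J = (1.975, 8.164), E = (-1.975, -8.164). Equal radii place B and Z the same way about V: B = V + 8.4·n = (66.12, -7.355), Z = V − 8.4·n = (62.17, -23.68). Then |CZ| = |Z − C| = 66.53.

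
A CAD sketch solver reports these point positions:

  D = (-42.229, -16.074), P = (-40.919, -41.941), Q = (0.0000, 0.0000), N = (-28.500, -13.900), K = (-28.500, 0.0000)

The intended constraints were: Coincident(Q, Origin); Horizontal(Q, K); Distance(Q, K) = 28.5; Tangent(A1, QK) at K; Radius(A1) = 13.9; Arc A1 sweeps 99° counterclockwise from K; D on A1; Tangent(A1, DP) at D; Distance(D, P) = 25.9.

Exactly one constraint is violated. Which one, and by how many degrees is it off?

Tangent(A1, DP) at D — off by 6.10°.

Q = (0.00, 0.00) ✓; Q.y = 0.00, K.y = 0.00 ✓; |QK| = 28.50 ✓; ∠(NK, KQ) = 90.00° ✓; |NK| = 13.90 ✓; bearing(N→D) − bearing(N→K) = 99.00° ✓; |ND| = 13.90 ✓; ∠(ND, DP) = 96.10° ✗; |DP| = 25.90 ✓.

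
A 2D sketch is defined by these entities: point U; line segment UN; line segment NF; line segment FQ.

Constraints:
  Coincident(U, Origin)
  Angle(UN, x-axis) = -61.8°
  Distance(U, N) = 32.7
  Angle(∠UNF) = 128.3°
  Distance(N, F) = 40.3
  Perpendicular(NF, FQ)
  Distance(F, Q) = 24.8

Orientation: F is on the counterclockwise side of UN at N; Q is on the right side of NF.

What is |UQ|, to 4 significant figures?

78.83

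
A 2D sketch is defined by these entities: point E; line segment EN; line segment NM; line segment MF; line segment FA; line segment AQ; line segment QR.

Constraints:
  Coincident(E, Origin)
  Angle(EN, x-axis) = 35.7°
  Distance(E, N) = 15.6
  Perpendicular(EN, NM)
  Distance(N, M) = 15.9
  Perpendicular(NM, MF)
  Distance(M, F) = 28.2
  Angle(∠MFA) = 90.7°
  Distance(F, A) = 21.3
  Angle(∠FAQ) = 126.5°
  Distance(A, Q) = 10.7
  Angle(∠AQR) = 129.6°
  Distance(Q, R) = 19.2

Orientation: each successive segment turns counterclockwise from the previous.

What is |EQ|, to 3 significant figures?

12.6

∠MFA = 90.7° gives FA at -55.0° from the x-axis; with |FA| = 21.3, A = (-7.29, -11.9). ∠FAQ = 126.5° gives AQ at -1.50° from the x-axis; with |AQ| = 10.7, Q = (3.40, -12.2). Then |EQ| = |Q − E| = 12.6.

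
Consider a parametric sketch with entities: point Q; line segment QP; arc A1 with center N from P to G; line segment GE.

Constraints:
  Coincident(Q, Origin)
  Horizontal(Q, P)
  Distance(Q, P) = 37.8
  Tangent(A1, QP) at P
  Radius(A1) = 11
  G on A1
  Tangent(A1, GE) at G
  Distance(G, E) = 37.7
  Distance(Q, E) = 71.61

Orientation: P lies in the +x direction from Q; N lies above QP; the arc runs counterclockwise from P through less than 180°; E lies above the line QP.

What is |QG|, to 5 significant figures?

49.562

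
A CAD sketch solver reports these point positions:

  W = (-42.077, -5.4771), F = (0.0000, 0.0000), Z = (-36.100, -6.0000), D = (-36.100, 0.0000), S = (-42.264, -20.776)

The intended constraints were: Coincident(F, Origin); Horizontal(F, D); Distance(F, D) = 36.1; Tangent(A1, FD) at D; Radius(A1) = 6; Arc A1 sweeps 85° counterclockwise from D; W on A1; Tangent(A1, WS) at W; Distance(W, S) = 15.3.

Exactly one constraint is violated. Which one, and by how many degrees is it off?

Tangent(A1, WS) at W — off by 4.30°.

F = (0.00, 0.00) ✓; F.y = 0.00, D.y = 0.00 ✓; |FD| = 36.10 ✓; ∠(ZD, DF) = 90.00° ✓; |ZD| = 6.000 ✓; bearing(Z→W) − bearing(Z→D) = 85.00° ✓; |ZW| = 6.000 ✓; ∠(ZW, WS) = 85.70° ✗; |WS| = 15.30 ✓.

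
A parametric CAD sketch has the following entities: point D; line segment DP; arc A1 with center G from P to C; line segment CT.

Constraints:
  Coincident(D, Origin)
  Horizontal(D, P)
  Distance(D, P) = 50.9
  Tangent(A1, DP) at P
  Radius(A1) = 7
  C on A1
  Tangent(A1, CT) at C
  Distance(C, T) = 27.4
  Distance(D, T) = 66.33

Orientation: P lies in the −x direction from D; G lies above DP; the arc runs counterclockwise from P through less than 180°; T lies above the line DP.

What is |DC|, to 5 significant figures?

45.715

Checks: D = (0.00, 0.00) ✓; ∠(GP, PD) = 90.00° ✓; |GC| = 7.000 ✓; ∠(GC, CT) = 90.00° ✓; |CT| = 27.40 ✓; |DT| = 66.33 ✓.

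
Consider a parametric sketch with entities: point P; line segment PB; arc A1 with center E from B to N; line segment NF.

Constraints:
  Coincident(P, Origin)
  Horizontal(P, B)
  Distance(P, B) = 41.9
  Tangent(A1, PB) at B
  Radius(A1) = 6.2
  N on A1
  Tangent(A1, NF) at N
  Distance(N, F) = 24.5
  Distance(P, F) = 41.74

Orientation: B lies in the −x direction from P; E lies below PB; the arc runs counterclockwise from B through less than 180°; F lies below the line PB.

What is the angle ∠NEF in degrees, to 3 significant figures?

75.8°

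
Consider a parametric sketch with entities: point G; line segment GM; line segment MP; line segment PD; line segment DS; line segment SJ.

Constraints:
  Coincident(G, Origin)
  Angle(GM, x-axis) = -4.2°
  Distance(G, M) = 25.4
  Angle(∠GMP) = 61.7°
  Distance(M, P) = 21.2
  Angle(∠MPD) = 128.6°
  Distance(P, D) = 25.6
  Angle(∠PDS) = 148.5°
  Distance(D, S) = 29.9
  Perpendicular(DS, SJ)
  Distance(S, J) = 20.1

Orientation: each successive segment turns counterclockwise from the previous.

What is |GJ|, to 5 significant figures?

31.093

G is at the origin; GM runs at -4.2° with length 25.4, so M = (25.332, -1.8603). ∠GMP = 61.7° gives MP at 114.10° from the x-axis; with |MP| = 21.2, P = (16.675, 17.492). ∠MPD = 128.6° gives PD at 165.50° from the x-axis; with |PD| = 25.6, D = (-8.1094, 23.902). ∠PDS = 148.5° gives DS at -163.00° from the x-axis; with |DS| = 29.9, S = (-36.703, 15.160). The perpendicularity gives SJ at right angles to DS, so SJ runs at -73.000°; with |SJ| = 20.1, J = (-30.826, -4.0621). Then |GJ| = |J − G| = 31.093.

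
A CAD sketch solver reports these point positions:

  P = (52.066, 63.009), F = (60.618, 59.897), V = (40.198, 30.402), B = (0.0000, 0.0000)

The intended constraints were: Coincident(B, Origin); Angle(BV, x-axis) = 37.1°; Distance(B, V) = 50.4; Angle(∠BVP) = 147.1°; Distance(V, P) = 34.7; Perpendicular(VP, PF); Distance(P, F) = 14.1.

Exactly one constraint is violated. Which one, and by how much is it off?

Distance(P, F) = 14.1 — off by 5.00.

B = (0.00, 0.00) ✓; BV at 37.10° ✓; |BV| = 50.40 ✓; ∠BVP = 147.1° ✓; |VP| = 34.70 ✓; ∠(VP, PF) = 90.00° ✓; |PF| = 9.101 ✗.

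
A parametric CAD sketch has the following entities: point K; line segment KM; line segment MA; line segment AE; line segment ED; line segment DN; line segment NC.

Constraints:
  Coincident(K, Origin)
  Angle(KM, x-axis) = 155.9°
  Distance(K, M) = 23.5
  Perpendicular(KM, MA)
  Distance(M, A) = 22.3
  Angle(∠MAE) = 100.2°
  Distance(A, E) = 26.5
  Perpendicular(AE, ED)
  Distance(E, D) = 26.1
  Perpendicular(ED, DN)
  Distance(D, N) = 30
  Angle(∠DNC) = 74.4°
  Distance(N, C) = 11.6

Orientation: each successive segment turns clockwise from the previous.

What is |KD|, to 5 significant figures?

7.3204

K is at the origin; KM runs at 155.9° with length 23.5, so M = (-21.452, 9.5958). KM ⟂ MA, so MA runs at 65.900°; with |MA| = 22.3, A = (-12.346, 29.952). ∠MAE = 100.2° gives AE at -13.900° from the x-axis; with |AE| = 26.5, E = (13.378, 23.586). AE ⟂ ED, so ED runs at -103.90°; with |ED| = 26.1, D = (7.1082, -1.7498). Then |KD| = |D − K| = 7.3204.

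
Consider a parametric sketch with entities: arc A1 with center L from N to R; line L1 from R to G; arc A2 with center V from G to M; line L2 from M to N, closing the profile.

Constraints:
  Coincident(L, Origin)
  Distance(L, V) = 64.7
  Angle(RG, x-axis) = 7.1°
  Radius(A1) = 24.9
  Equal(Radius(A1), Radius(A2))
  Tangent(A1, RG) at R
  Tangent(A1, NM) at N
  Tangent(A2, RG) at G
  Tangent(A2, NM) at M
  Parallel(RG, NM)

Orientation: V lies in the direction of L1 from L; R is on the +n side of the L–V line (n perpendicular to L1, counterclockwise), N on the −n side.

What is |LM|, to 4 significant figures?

69.33

The slot axis is L1's direction at 7.1°, so u = (cos 7.1°, sin 7.1°) = (0.9923, 0.1236) and n = (−sin 7.1°, cos 7.1°) = (-0.1236, 0.9923). L is at the origin and V lies 64.7 along u from L, so V = 64.7·u = (64.20, 7.997). Tangency of A1 to both parallel lines with radius 24.9 puts R and N at L ± 24.9·n: R = (-3.078, 24.71), N = (3.078, -24.71). Equal radii place G and M the same way about V: G = V + 24.9·n = (61.13, 32.71), M = V − 24.9·n = (67.28, -16.71). Then |LM| = |M − L| = 69.33.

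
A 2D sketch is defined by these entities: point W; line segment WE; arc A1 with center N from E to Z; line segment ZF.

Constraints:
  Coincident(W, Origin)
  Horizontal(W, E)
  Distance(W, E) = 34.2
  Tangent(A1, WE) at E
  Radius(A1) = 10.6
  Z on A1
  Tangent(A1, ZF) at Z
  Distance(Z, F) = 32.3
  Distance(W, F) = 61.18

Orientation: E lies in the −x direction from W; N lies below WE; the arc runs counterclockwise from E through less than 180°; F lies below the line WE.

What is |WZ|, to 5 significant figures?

46.152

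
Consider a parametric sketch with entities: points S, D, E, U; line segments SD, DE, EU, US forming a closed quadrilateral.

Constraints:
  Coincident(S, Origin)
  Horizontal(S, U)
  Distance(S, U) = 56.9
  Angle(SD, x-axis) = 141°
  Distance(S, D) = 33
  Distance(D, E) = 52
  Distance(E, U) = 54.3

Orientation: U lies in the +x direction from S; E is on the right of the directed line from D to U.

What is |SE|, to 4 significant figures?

21.14

Checks: |DE| = 52.00 ✓; |EU| = 54.30 ✓.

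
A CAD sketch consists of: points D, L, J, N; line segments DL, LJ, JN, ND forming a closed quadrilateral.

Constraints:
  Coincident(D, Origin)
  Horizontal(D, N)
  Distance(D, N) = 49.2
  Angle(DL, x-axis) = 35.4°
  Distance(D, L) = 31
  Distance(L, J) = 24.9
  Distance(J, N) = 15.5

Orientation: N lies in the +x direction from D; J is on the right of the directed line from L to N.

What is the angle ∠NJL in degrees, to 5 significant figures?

92.592°

D is at the origin; DN is horizontal with |DN| = 49.2 and N in +x, so N = (49.2, 0). DL runs at 35.4° with |DL| = 31.0, so L = (25.269, 17.958). J is determined by |LJ| = 24.9 and |JN| = 15.5 together: it lies at the intersection of circle(L, 24.9) and circle(N, 15.5). With |LN| = 29.919, the foot of the radical line on LN is 21.306 from L and the perpendicular offset is √(24.9² − 21.306²) = 12.886. Taking the right-of-LN solution: J = (34.576, -5.1374).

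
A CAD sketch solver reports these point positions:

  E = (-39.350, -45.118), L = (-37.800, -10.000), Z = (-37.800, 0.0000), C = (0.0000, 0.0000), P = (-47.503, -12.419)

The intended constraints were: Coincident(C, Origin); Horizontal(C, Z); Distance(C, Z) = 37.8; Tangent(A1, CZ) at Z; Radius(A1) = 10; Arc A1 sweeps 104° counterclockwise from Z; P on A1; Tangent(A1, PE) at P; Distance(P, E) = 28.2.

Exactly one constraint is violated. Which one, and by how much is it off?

Distance(P, E) = 28.2 — off by 5.50.

C = (0.00, 0.00) ✓; C.y = 0.00, Z.y = 0.00 ✓; |CZ| = 37.80 ✓; ∠(LZ, ZC) = 90.00° ✓; |LZ| = 10.00 ✓; bearing(L→P) − bearing(L→Z) = 104.0° ✓; |LP| = 10.00 ✓; ∠(LP, PE) = 90.00° ✓; |PE| = 33.70 ✗.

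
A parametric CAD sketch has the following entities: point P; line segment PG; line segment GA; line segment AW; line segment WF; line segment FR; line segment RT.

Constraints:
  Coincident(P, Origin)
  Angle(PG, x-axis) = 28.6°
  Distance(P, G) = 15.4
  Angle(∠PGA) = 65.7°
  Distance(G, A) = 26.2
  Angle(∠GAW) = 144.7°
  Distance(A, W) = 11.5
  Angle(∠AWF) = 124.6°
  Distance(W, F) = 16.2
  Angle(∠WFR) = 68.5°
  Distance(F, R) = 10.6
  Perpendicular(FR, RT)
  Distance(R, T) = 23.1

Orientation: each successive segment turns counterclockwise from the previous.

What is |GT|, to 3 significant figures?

34.4

∠WFR = 68.5° gives FR at -14.9° from the x-axis; with |FR| = 10.6, R = (-18.2, 7.77). FR is perpendicular to RT, so RT runs at 75.1°; with |RT| = 23.1, T = (-12.3, 30.1). Then |GT| = |T − G| = 34.4.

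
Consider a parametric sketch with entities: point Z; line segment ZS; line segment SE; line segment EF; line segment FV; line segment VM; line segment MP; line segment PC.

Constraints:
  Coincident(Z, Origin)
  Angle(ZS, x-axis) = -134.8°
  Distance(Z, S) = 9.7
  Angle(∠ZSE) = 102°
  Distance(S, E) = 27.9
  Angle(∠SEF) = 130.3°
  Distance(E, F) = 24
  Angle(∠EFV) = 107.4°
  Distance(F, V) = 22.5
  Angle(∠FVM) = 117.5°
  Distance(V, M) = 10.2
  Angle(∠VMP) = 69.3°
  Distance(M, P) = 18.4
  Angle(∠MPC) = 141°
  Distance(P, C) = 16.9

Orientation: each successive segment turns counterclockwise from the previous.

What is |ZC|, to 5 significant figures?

46.531

∠VMP = 69.3° gives MP at -121.30° from the x-axis; with |MP| = 18.4, P = (25.750, -20.405). ∠MPC = 141.0° gives PC at -82.300° from the x-axis; with |PC| = 16.9, C = (28.014, -37.153). Then |ZC| = |C − Z| = 46.531.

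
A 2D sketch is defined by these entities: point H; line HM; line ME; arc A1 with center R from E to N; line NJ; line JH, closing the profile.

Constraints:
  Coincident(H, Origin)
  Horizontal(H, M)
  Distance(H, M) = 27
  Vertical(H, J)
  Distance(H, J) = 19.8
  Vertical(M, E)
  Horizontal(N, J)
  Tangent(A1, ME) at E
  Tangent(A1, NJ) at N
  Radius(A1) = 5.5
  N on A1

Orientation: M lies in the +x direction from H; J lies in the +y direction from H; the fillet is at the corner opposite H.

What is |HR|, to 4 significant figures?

25.82

H is at the origin; HM is horizontal with |HM| = 27.0 and M on the +x side, so M = (27.00, 0.000). H and J share the same x with |HJ| = 19.8 and J on the +y side, so J = (0.000, 19.80). The virtual corner opposite H is at (27.00, 19.80). Tangency of A1 to ME means the radius RE is perpendicular to ME and tangency of A1 to NJ means the radius RN is perpendicular to NJ, with radius 5.5, so the center R sits 5.5 in from both sides at R = (21.50, 14.30). Then |HR| = |R − H| = 25.82.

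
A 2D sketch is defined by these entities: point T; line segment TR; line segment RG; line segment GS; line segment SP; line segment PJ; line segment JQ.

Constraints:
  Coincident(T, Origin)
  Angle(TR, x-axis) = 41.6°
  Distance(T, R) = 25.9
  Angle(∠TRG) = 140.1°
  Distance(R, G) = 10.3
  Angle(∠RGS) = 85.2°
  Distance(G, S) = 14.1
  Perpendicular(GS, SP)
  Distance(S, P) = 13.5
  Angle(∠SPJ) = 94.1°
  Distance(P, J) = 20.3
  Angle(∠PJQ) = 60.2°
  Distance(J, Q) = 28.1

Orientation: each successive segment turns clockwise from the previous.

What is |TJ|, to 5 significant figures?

28.718

T is at the origin; TR runs at 41.6° with length 25.9, so R = (19.368, 17.196). ∠TRG = 140.1° gives RG at 1.7000° from the x-axis; with |RG| = 10.3, G = (29.663, 17.501). ∠RGS = 85.2° gives GS at -93.100° from the x-axis; with |GS| = 14.1, S = (28.901, 3.4219). GS is perpendicular to SP, so SP runs at 176.90°; with |SP| = 13.5, P = (15.421, 4.1519). ∠SPJ = 94.1° gives PJ at 91.000° from the x-axis; with |PJ| = 20.3, J = (15.066, 24.449). Then |TJ| = |J − T| = 28.718.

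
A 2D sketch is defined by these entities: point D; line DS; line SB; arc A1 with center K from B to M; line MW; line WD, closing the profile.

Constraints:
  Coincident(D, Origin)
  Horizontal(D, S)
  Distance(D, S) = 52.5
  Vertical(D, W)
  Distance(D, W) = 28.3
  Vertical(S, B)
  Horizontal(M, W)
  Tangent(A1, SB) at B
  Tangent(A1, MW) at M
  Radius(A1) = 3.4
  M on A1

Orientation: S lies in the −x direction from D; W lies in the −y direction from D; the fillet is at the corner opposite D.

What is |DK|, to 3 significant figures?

55.1

DW is vertical with |DW| = 28.3 and W on the −y side, so W = (0.00, -28.3). The virtual corner opposite D is at (-52.5, -28.3). The tangent condition forces KB to be normal to SB and the tangent condition forces KM to be normal to MW, with radius 3.4, so the center K sits 3.4 in from both sides at K = (-49.1, -24.9). Then |DK| = |K − D| = 55.1.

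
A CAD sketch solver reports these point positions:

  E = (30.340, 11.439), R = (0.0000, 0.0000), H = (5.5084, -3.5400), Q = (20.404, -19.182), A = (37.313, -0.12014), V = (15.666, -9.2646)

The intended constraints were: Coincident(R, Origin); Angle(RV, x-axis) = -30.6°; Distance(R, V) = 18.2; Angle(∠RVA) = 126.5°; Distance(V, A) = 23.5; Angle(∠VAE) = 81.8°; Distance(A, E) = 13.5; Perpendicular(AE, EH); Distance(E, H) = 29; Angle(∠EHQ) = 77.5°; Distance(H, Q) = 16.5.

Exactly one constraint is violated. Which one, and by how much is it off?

Distance(H, Q) = 16.5 — off by 5.10.

R = (0.00, 0.00) ✓; RV at -30.60° ✓; |RV| = 18.20 ✓; ∠RVA = 126.5° ✓; |VA| = 23.50 ✓; ∠VAE = 81.80° ✓; |AE| = 13.50 ✓; ∠(AE, EH) = 90.00° ✓; |EH| = 29.00 ✓; ∠EHQ = 77.50° ✓; |HQ| = 21.60 ✗.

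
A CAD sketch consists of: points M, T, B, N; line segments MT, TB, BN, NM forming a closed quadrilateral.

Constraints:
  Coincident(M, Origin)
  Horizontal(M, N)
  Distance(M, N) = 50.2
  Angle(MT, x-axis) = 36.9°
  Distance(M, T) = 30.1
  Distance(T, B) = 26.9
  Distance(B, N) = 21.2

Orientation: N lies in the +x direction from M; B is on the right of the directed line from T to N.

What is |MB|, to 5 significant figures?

31.615

Checks: |TB| = 26.90 ✓; |BN| = 21.20 ✓.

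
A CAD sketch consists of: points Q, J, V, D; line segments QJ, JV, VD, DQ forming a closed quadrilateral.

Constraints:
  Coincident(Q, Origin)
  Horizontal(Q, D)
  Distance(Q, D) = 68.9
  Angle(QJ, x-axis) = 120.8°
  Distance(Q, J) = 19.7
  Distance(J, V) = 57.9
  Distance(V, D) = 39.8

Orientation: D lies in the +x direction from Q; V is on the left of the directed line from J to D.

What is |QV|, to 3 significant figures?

56.0

Checks: |JV| = 57.90 ✓; |VD| = 39.80 ✓.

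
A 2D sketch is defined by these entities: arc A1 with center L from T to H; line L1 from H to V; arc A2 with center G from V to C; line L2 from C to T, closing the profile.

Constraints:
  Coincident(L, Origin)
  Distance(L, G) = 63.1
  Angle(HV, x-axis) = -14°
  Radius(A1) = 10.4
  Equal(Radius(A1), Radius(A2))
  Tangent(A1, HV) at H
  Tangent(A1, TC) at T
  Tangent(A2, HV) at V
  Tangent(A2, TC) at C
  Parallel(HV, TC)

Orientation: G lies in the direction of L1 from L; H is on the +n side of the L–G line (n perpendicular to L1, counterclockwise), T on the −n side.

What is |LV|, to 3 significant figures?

64.0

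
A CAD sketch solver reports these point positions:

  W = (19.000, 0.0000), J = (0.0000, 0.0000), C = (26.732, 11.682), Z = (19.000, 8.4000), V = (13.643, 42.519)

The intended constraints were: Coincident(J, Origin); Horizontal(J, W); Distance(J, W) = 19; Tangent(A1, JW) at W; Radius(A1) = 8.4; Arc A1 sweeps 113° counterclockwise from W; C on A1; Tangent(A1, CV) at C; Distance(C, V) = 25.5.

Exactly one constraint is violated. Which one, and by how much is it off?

Distance(C, V) = 25.5 — off by 8.00.

J = (0.00, 0.00) ✓; J.y = 0.00, W.y = 0.00 ✓; |JW| = 19.00 ✓; ∠(ZW, WJ) = 90.00° ✓; |ZW| = 8.400 ✓; bearing(Z→C) − bearing(Z→W) = 113.0° ✓; |ZC| = 8.400 ✓; ∠(ZC, CV) = 90.00° ✓; |CV| = 33.50 ✗.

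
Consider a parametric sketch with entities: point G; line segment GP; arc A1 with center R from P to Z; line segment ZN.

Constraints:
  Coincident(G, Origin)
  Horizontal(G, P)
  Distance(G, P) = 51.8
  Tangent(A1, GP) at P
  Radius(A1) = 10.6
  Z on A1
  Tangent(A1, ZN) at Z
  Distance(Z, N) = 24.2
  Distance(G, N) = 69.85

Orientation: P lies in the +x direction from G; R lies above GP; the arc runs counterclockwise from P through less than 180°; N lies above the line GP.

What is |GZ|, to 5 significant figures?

63.424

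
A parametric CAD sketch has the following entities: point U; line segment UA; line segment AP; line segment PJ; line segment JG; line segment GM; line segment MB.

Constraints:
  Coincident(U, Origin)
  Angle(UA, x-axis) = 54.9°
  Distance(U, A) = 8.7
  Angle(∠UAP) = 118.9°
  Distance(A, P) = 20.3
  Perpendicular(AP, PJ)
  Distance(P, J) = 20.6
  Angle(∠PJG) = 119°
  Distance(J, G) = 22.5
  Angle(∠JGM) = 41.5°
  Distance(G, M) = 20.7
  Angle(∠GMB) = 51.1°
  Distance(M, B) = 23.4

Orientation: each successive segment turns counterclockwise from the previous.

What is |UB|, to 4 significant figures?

34.16

∠JGM = 41.5° gives GM at 45.50° from the x-axis; with |GM| = 20.7, M = (-9.080, 8.628). ∠GMB = 51.1° gives MB at 174.4° from the x-axis; with |MB| = 23.4, B = (-32.37, 10.91). Then |UB| = |B − U| = 34.16.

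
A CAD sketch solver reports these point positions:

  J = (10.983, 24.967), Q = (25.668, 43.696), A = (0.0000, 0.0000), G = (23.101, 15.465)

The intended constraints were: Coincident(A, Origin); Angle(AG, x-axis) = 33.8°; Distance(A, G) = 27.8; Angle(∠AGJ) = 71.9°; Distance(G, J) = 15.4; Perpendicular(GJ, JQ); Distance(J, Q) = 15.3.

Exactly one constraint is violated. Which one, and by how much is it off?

Distance(J, Q) = 15.3 — off by 8.50.

A = (0.00, 0.00) ✓; AG at 33.80° ✓; |AG| = 27.80 ✓; ∠AGJ = 71.90° ✓; |GJ| = 15.40 ✓; ∠(GJ, JQ) = 90.00° ✓; |JQ| = 23.80 ✗.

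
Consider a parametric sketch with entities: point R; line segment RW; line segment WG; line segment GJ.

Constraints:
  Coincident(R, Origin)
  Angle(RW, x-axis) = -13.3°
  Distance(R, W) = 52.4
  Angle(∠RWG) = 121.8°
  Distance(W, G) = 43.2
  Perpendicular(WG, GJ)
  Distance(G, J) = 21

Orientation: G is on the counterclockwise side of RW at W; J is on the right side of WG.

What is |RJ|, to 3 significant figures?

96.5

R is at the origin; RW runs at -13.3° with length 52.4, so W = 52.4·(cos -13.3°, sin -13.3°) = (51.0, -12.1). ∠RWG = 121.8°, so WG runs at -13.3° + (180° − 121.8°) = 44.9° from the x-axis; with |WG| = 43.2, G = W + 43.2·(cos 44.9°, sin 44.9°) = (81.6, 18.4). WG ⟂ GJ; with |GJ| = 21.0 on the right of WG, J = G + 21.0·(0.706, -0.708) = (96.4, 3.56). Then |RJ| = |J − R| = 96.5.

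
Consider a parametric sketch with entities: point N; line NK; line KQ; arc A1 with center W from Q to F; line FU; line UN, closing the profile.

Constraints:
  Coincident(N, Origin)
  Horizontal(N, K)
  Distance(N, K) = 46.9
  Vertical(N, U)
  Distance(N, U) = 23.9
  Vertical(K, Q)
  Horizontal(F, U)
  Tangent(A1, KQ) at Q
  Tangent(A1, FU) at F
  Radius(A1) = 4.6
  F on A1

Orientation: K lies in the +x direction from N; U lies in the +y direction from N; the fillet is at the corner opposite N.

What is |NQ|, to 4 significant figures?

50.72

The virtual corner opposite N is at (46.90, 23.90). Since A1 is tangent to KQ there, WQ ⟂ KQ and tangency of A1 to FU means the radius WF is perpendicular to FU, with radius 4.6, so the center W sits 4.6 in from both sides at W = (42.30, 19.30). That places the tangent points at Q = (46.90, 19.30) on KQ and F = (42.30, 23.90) on FU. Then |NQ| = |Q − N| = 50.72.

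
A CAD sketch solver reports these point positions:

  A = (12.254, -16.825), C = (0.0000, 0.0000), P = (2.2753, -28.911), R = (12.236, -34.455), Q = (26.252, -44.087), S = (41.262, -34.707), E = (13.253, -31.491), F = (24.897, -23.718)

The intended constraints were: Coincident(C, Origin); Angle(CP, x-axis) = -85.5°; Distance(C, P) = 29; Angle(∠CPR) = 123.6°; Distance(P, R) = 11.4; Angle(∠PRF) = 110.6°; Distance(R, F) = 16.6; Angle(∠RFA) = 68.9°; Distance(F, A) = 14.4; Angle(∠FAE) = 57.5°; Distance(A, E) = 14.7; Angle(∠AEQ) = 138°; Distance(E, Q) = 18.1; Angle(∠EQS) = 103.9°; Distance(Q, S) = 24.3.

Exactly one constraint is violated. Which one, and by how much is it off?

Distance(Q, S) = 24.3 — off by 6.60.

C = (0.00, 0.00) ✓; CP at -85.50° ✓; |CP| = 29.00 ✓; ∠CPR = 123.6° ✓; |PR| = 11.40 ✓; ∠PRF = 110.6° ✓; |RF| = 16.60 ✓; ∠RFA = 68.90° ✓; |FA| = 14.40 ✓; ∠FAE = 57.50° ✓; |AE| = 14.70 ✓; ∠AEQ = 138.0° ✓; |EQ| = 18.10 ✓; ∠EQS = 103.9° ✓; |QS| = 17.70 ✗.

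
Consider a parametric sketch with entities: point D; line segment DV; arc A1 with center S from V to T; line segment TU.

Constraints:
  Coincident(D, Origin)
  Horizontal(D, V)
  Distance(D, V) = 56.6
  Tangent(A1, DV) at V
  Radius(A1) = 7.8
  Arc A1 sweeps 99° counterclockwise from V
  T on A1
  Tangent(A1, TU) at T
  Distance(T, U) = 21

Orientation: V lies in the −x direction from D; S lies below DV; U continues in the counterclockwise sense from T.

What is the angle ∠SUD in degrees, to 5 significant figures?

52.623°

D is at the origin; DV is horizontal with |DV| = 56.6 and V on the −x side, so V = (-56.600, 0.0000). The tangent condition forces SV to be normal to DV, so S = V + (0, -7.8) = (-56.600, -7.8000). On A1, V sits at bearing 90° from S; a 99° counterclockwise sweep puts T at bearing 189°, so T = S + 7.8·(cos 189°, sin 189°) = (-64.304, -9.0202). The tangent condition forces ST to be normal to TU, so TU runs along (−sin 189°, cos 189°); with |TU| = 21.0, U = (-61.019, -29.762). Then cos ∠SUD = US·UD / (|US||UD|), giving 52.623°.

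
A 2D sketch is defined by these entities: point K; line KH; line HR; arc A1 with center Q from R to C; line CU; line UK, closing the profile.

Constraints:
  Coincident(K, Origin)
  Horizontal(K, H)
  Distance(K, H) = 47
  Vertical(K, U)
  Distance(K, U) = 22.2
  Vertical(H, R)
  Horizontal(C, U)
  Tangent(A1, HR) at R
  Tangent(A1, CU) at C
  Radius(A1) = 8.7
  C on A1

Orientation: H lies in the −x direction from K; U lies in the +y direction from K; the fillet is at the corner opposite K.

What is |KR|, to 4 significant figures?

48.90

K is at the origin; K and H share the same y with |KH| = 47.0 and H on the −x side, so H = (-47.00, 0.000). KU is vertical with |KU| = 22.2 and U on the +y side, so U = (0.000, 22.20). The virtual corner opposite K is at (-47.00, 22.20). Since A1 is tangent to HR there, QR ⟂ HR and A1 meets CU tangentially, so QC is at right angles to CU, with radius 8.7, so the center Q sits 8.7 in from both sides at Q = (-38.30, 13.50). That places the tangent points at R = (-47.00, 13.50) on HR and C = (-38.30, 22.20) on CU. Then |KR| = |R − K| = 48.90.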